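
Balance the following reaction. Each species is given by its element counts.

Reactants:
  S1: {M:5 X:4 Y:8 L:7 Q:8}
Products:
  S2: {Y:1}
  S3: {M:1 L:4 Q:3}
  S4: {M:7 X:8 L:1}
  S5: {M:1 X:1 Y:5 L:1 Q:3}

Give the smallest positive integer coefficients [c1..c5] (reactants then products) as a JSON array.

Coefficients: [3, 4, 4, 1, 4]

M: 3·5 = 15 | 4·0+4·1+1·7+4·1 = 15
X: 3·4 = 12 | 4·0+4·0+1·8+4·1 = 12
Y: 3·8 = 24 | 4·1+4·0+1·0+4·5 = 24
L: 3·7 = 21 | 4·0+4·4+1·1+4·1 = 21
Q: 3·8 = 24 | 4·0+4·3+1·0+4·3 = 24
gcd(3,4,4,1,4) = 1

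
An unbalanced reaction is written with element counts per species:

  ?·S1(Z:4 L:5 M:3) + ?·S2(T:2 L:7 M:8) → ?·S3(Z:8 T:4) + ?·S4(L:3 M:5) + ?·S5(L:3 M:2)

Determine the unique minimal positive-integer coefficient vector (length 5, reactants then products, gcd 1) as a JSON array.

Coefficients: [2, 2, 1, 2, 6]

Z: 2·4+2·0 = 8 | 1·8+2·0+6·0 = 8
T: 2·0+2·2 = 4 | 1·4+2·0+6·0 = 4
L: 2·5+2·7 = 24 | 1·0+2·3+6·3 = 24
M: 2·3+2·8 = 22 | 1·0+2·5+6·2 = 22
gcd(2,2,1,2,6) = 1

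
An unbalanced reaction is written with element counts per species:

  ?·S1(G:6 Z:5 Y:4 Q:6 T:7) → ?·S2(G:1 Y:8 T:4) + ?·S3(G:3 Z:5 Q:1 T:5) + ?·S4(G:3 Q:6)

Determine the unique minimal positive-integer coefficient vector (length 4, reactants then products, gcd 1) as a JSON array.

G: 6·6 = 36 | 3·1+6·3+5·3 = 36
Z: 6·5 = 30 | 3·0+6·5+5·0 = 30
Y: 6·4 = 24 | 3·8+6·0+5·0 = 24
Q: 6·6 = 36 | 3·0+6·1+5·6 = 36
T: 6·7 = 42 | 3·4+6·5+5·0 = 42
gcd(6,3,6,5) = 1

Coefficients: [6, 3, 6, 5]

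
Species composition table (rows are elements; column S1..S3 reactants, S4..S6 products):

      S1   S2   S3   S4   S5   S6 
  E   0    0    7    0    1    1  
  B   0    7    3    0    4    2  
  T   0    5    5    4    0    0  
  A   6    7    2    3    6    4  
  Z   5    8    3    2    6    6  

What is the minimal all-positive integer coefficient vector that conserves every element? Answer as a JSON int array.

Coefficients: [5, 3, 1, 5, 5, 2]

E: 5·0+3·0+1·7 = 7 | 5·0+5·1+2·1 = 7
B: 5·0+3·7+1·3 = 24 | 5·0+5·4+2·2 = 24
T: 5·0+3·5+1·5 = 20 | 5·4+5·0+2·0 = 20
A: 5·6+3·7+1·2 = 53 | 5·3+5·6+2·4 = 53
Z: 5·5+3·8+1·3 = 52 | 5·2+5·6+2·6 = 52
gcd(5,3,1,5,5,2) = 1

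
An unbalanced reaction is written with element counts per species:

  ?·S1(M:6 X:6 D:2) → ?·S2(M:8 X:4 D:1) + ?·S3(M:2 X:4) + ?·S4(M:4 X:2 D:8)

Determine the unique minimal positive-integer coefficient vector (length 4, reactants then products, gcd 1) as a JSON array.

M: 5·6 = 30 | 2·8+5·2+1·4 = 30
X: 5·6 = 30 | 2·4+5·4+1·2 = 30
D: 5·2 = 10 | 2·1+5·0+1·8 = 10
gcd(5,2,5,1) = 1

Coefficients: [5, 2, 5, 1]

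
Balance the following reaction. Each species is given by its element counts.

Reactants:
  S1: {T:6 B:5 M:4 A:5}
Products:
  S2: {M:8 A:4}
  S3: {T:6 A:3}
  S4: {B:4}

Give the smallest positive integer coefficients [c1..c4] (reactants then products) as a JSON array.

Coefficients: [4, 2, 4, 5]

T: 4·6 = 24 | 2·0+4·6+5·0 = 24
B: 4·5 = 20 | 2·0+4·0+5·4 = 20
M: 4·4 = 16 | 2·8+4·0+5·0 = 16
A: 4·5 = 20 | 2·4+4·3+5·0 = 20
gcd(4,2,4,5) = 1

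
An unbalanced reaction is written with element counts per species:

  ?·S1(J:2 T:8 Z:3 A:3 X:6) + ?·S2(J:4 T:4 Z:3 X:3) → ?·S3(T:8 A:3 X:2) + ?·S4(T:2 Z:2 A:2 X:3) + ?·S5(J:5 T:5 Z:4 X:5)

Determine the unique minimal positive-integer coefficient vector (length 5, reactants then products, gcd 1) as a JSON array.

Coefficients: [5, 5, 3, 3, 6]

J: 5·2+5·4 = 30 | 3·0+3·0+6·5 = 30
T: 5·8+5·4 = 60 | 3·8+3·2+6·5 = 60
Z: 5·3+5·3 = 30 | 3·0+3·2+6·4 = 30
A: 5·3+5·0 = 15 | 3·3+3·2+6·0 = 15
X: 5·6+5·3 = 45 | 3·2+3·3+6·5 = 45
gcd(5,5,3,3,6) = 1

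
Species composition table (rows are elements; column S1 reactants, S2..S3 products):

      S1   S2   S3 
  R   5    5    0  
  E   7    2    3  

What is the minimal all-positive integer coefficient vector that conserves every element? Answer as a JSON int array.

R: 3·5 = 15 | 3·5+5·0 = 15
E: 3·7 = 21 | 3·2+5·3 = 21
gcd(3,3,5) = 1

Coefficients: [3, 3, 5]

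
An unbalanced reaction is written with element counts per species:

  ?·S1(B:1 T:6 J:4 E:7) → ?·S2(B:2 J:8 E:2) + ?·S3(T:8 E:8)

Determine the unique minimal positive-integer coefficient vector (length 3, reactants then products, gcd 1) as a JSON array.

Coefficients: [4, 2, 3]

B: 4·1 = 4 | 2·2+3·0 = 4
T: 4·6 = 24 | 2·0+3·8 = 24
J: 4·4 = 16 | 2·8+3·0 = 16
E: 4·7 = 28 | 2·2+3·8 = 28
gcd(4,2,3) = 1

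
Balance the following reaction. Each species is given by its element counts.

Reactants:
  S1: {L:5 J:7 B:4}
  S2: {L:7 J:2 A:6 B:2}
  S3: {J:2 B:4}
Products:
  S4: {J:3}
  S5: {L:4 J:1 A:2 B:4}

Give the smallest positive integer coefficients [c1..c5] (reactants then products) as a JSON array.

Coefficients: [2, 2, 3, 6, 6]

L: 2·5+2·7+3·0 = 24 | 6·0+6·4 = 24
J: 2·7+2·2+3·2 = 24 | 6·3+6·1 = 24
A: 2·0+2·6+3·0 = 12 | 6·0+6·2 = 12
B: 2·4+2·2+3·4 = 24 | 6·0+6·4 = 24
gcd(2,2,3,6,6) = 1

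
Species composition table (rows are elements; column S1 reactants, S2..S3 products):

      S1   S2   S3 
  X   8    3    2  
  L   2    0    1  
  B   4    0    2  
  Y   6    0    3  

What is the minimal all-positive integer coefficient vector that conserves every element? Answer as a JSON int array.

Coefficients: [3, 4, 6]

X: 3·8 = 24 | 4·3+6·2 = 24
L: 3·2 = 6 | 4·0+6·1 = 6
B: 3·4 = 12 | 4·0+6·2 = 12
Y: 3·6 = 18 | 4·0+6·3 = 18
gcd(3,4,6) = 1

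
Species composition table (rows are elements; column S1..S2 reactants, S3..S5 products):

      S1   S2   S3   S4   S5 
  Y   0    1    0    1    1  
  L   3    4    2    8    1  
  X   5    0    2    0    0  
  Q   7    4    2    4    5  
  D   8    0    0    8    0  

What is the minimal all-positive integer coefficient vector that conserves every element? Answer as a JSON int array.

Coefficients: [2, 6, 5, 2, 4]

Y: 2·0+6·1 = 6 | 5·0+2·1+4·1 = 6
L: 2·3+6·4 = 30 | 5·2+2·8+4·1 = 30
X: 2·5+6·0 = 10 | 5·2+2·0+4·0 = 10
Q: 2·7+6·4 = 38 | 5·2+2·4+4·5 = 38
D: 2·8+6·0 = 16 | 5·0+2·8+4·0 = 16
gcd(2,6,5,2,4) = 1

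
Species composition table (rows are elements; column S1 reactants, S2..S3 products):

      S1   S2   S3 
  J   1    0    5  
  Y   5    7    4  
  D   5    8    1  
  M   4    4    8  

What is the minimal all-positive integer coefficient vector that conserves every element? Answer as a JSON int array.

Coefficients: [5, 3, 1]

J: 5·1 = 5 | 3·0+1·5 = 5
Y: 5·5 = 25 | 3·7+1·4 = 25
D: 5·5 = 25 | 3·8+1·1 = 25
M: 5·4 = 20 | 3·4+1·8 = 20
gcd(5,3,1) = 1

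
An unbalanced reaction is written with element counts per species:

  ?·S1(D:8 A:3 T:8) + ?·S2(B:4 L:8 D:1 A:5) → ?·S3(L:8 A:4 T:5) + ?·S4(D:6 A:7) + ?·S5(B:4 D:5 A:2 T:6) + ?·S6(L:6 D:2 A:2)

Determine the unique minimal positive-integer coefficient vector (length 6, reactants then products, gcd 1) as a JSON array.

B: 5·0+5·4 = 20 | 2·0+2·0+5·4+4·0 = 20
L: 5·0+5·8 = 40 | 2·8+2·0+5·0+4·6 = 40
D: 5·8+5·1 = 45 | 2·0+2·6+5·5+4·2 = 45
A: 5·3+5·5 = 40 | 2·4+2·7+5·2+4·2 = 40
T: 5·8+5·0 = 40 | 2·5+2·0+5·6+4·0 = 40
gcd(5,5,2,2,5,4) = 1

Coefficients: [5, 5, 2, 2, 5, 4]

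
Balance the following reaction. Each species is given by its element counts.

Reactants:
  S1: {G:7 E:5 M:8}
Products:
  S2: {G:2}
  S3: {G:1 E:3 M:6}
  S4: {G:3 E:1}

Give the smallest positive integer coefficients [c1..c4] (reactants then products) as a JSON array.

Coefficients: [3, 4, 4, 3]

G: 3·7 = 21 | 4·2+4·1+3·3 = 21
E: 3·5 = 15 | 4·0+4·3+3·1 = 15
M: 3·8 = 24 | 4·0+4·6+3·0 = 24
gcd(3,4,4,3) = 1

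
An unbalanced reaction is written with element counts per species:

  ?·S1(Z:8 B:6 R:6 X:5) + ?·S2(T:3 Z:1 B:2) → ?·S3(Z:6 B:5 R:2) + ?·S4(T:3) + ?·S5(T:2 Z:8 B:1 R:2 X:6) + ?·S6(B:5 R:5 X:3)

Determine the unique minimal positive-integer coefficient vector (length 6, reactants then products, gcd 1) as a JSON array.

Coefficients: [6, 6, 5, 4, 3, 4]

T: 6·0+6·3 = 18 | 5·0+4·3+3·2+4·0 = 18
Z: 6·8+6·1 = 54 | 5·6+4·0+3·8+4·0 = 54
B: 6·6+6·2 = 48 | 5·5+4·0+3·1+4·5 = 48
R: 6·6+6·0 = 36 | 5·2+4·0+3·2+4·5 = 36
X: 6·5+6·0 = 30 | 5·0+4·0+3·6+4·3 = 30
gcd(6,6,5,4,3,4) = 1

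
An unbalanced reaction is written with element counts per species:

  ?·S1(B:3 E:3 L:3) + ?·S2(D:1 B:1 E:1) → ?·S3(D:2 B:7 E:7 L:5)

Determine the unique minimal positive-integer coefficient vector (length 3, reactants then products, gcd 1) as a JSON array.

Coefficients: [5, 6, 3]

D: 5·0+6·1 = 6 | 3·2 = 6
B: 5·3+6·1 = 21 | 3·7 = 21
E: 5·3+6·1 = 21 | 3·7 = 21
L: 5·3+6·0 = 15 | 3·5 = 15
gcd(5,6,3) = 1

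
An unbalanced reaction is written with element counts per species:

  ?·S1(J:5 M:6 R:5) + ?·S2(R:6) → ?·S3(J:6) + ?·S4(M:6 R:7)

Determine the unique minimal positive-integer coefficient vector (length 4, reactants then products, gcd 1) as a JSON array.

J: 6·5+2·0 = 30 | 5·6+6·0 = 30
M: 6·6+2·0 = 36 | 5·0+6·6 = 36
R: 6·5+2·6 = 42 | 5·0+6·7 = 42
gcd(6,2,5,6) = 1

Coefficients: [6, 2, 5, 6]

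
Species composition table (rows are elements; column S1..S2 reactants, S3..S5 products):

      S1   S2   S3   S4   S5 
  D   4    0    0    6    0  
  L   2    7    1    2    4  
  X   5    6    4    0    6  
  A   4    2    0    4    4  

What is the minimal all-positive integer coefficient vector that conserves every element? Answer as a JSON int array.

D: 6·4+2·0 = 24 | 6·0+4·6+3·0 = 24
L: 6·2+2·7 = 26 | 6·1+4·2+3·4 = 26
X: 6·5+2·6 = 42 | 6·4+4·0+3·6 = 42
A: 6·4+2·2 = 28 | 6·0+4·4+3·4 = 28
gcd(6,2,6,4,3) = 1

Coefficients: [6, 2, 6, 4, 3]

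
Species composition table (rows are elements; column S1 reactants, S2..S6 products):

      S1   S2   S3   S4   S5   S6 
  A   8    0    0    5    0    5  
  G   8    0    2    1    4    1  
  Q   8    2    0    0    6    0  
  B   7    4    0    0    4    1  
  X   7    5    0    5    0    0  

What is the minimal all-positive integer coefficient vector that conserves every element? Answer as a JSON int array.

Coefficients: [5, 2, 4, 5, 6, 3]

A: 5·8 = 40 | 2·0+4·0+5·5+6·0+3·5 = 40
G: 5·8 = 40 | 2·0+4·2+5·1+6·4+3·1 = 40
Q: 5·8 = 40 | 2·2+4·0+5·0+6·6+3·0 = 40
B: 5·7 = 35 | 2·4+4·0+5·0+6·4+3·1 = 35
X: 5·7 = 35 | 2·5+4·0+5·5+6·0+3·0 = 35
gcd(5,2,4,5,6,3) = 1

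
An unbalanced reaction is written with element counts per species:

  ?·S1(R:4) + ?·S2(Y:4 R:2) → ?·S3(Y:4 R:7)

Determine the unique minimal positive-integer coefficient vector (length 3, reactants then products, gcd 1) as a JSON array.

Coefficients: [5, 4, 4]

Y: 5·0+4·4 = 16 | 4·4 = 16
R: 5·4+4·2 = 28 | 4·7 = 28
gcd(5,4,4) = 1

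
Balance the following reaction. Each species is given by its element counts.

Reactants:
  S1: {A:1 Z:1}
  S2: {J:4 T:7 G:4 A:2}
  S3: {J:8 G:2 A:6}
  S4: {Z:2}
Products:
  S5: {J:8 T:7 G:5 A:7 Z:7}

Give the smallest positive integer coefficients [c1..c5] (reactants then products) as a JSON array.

J: 4·0+2·4+1·8+5·0 = 16 | 2·8 = 16
T: 4·0+2·7+1·0+5·0 = 14 | 2·7 = 14
G: 4·0+2·4+1·2+5·0 = 10 | 2·5 = 10
A: 4·1+2·2+1·6+5·0 = 14 | 2·7 = 14
Z: 4·1+2·0+1·0+5·2 = 14 | 2·7 = 14
gcd(4,2,1,5,2) = 1

Coefficients: [4, 2, 1, 5, 2]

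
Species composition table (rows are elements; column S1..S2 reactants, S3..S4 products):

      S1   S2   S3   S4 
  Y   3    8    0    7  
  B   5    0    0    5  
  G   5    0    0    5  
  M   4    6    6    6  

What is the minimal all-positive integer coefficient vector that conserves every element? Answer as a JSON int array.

Coefficients: [6, 3, 1, 6]

Y: 6·3+3·8 = 42 | 1·0+6·7 = 42
B: 6·5+3·0 = 30 | 1·0+6·5 = 30
G: 6·5+3·0 = 30 | 1·0+6·5 = 30
M: 6·4+3·6 = 42 | 1·6+6·6 = 42
gcd(6,3,1,6) = 1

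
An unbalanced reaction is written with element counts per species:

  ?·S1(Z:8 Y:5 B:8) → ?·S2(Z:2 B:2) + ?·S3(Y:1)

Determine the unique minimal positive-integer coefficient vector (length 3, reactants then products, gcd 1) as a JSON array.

Z: 1·8 = 8 | 4·2+5·0 = 8
Y: 1·5 = 5 | 4·0+5·1 = 5
B: 1·8 = 8 | 4·2+5·0 = 8
gcd(1,4,5) = 1

Coefficients: [1, 4, 5]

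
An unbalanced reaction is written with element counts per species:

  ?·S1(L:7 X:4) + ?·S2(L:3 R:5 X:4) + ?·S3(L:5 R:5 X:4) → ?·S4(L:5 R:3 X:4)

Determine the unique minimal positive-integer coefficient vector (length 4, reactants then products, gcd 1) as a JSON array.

Coefficients: [2, 2, 1, 5]

L: 2·7+2·3+1·5 = 25 | 5·5 = 25
R: 2·0+2·5+1·5 = 15 | 5·3 = 15
X: 2·4+2·4+1·4 = 20 | 5·4 = 20
gcd(2,2,1,5) = 1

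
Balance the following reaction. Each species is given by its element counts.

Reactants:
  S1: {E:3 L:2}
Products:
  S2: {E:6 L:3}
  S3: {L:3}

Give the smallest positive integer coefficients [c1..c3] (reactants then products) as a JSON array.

E: 6·3 = 18 | 3·6+1·0 = 18
L: 6·2 = 12 | 3·3+1·3 = 12
gcd(6,3,1) = 1

Coefficients: [6, 3, 1]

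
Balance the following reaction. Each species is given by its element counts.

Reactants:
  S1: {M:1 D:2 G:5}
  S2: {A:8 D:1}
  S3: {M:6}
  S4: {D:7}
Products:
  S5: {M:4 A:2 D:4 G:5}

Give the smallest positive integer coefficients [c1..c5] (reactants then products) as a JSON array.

Coefficients: [4, 1, 2, 1, 4]

M: 4·1+1·0+2·6+1·0 = 16 | 4·4 = 16
A: 4·0+1·8+2·0+1·0 = 8 | 4·2 = 8
D: 4·2+1·1+2·0+1·7 = 16 | 4·4 = 16
G: 4·5+1·0+2·0+1·0 = 20 | 4·5 = 20
gcd(4,1,2,1,4) = 1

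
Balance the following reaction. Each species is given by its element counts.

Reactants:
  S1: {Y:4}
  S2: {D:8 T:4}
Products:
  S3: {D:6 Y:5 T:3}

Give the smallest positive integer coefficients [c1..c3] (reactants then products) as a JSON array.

Coefficients: [5, 3, 4]

D: 5·0+3·8 = 24 | 4·6 = 24
Y: 5·4+3·0 = 20 | 4·5 = 20
T: 5·0+3·4 = 12 | 4·3 = 12
gcd(5,3,4) = 1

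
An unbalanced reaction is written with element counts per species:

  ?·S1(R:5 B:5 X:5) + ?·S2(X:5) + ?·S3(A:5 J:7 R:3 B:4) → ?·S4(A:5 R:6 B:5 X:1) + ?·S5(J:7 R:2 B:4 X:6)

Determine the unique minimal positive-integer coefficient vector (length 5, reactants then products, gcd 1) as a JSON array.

Coefficients: [5, 2, 5, 5, 5]

A: 5·0+2·0+5·5 = 25 | 5·5+5·0 = 25
J: 5·0+2·0+5·7 = 35 | 5·0+5·7 = 35
R: 5·5+2·0+5·3 = 40 | 5·6+5·2 = 40
B: 5·5+2·0+5·4 = 45 | 5·5+5·4 = 45
X: 5·5+2·5+5·0 = 35 | 5·1+5·6 = 35
gcd(5,2,5,5,5) = 1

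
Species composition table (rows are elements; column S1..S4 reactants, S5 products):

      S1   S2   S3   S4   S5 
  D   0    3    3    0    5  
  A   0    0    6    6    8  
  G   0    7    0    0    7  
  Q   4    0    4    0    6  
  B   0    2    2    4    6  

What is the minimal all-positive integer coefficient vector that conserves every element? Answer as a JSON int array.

Coefficients: [5, 6, 4, 4, 6]

D: 5·0+6·3+4·3+4·0 = 30 | 6·5 = 30
A: 5·0+6·0+4·6+4·6 = 48 | 6·8 = 48
G: 5·0+6·7+4·0+4·0 = 42 | 6·7 = 42
Q: 5·4+6·0+4·4+4·0 = 36 | 6·6 = 36
B: 5·0+6·2+4·2+4·4 = 36 | 6·6 = 36
gcd(5,6,4,4,6) = 1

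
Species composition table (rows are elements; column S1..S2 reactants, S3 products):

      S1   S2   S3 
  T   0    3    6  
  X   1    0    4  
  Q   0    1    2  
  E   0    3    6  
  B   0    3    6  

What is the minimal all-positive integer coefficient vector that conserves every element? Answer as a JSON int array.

Coefficients: [4, 2, 1]

T: 4·0+2·3 = 6 | 1·6 = 6
X: 4·1+2·0 = 4 | 1·4 = 4
Q: 4·0+2·1 = 2 | 1·2 = 2
E: 4·0+2·3 = 6 | 1·6 = 6
B: 4·0+2·3 = 6 | 1·6 = 6
gcd(4,2,1) = 1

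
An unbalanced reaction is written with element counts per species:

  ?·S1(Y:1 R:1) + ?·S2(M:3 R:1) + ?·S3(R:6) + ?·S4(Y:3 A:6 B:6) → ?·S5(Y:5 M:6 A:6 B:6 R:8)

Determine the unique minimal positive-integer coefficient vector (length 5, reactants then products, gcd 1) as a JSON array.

Coefficients: [6, 6, 2, 3, 3]

Y: 6·1+6·0+2·0+3·3 = 15 | 3·5 = 15
M: 6·0+6·3+2·0+3·0 = 18 | 3·6 = 18
A: 6·0+6·0+2·0+3·6 = 18 | 3·6 = 18
B: 6·0+6·0+2·0+3·6 = 18 | 3·6 = 18
R: 6·1+6·1+2·6+3·0 = 24 | 3·8 = 24
gcd(6,6,2,3,3) = 1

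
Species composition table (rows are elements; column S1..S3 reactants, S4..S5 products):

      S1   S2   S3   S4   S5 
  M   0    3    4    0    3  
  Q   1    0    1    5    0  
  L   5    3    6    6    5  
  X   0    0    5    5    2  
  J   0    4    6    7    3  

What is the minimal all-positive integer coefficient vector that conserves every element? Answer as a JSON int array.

M: 2·0+1·3+3·4 = 15 | 1·0+5·3 = 15
Q: 2·1+1·0+3·1 = 5 | 1·5+5·0 = 5
L: 2·5+1·3+3·6 = 31 | 1·6+5·5 = 31
X: 2·0+1·0+3·5 = 15 | 1·5+5·2 = 15
J: 2·0+1·4+3·6 = 22 | 1·7+5·3 = 22
gcd(2,1,3,1,5) = 1

Coefficients: [2, 1, 3, 1, 5]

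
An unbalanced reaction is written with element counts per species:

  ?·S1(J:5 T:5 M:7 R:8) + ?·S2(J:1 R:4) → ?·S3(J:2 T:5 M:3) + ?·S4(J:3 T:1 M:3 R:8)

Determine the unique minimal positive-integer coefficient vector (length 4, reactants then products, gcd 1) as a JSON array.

J: 3·5+4·1 = 19 | 2·2+5·3 = 19
T: 3·5+4·0 = 15 | 2·5+5·1 = 15
M: 3·7+4·0 = 21 | 2·3+5·3 = 21
R: 3·8+4·4 = 40 | 2·0+5·8 = 40
gcd(3,4,2,5) = 1

Coefficients: [3, 4, 2, 5]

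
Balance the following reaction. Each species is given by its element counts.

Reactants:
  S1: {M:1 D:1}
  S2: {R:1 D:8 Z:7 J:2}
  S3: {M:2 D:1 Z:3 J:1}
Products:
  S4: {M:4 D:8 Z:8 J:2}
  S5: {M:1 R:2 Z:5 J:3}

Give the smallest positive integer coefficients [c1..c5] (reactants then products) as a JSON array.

Coefficients: [3, 2, 5, 3, 1]

M: 3·1+2·0+5·2 = 13 | 3·4+1·1 = 13
R: 3·0+2·1+5·0 = 2 | 3·0+1·2 = 2
D: 3·1+2·8+5·1 = 24 | 3·8+1·0 = 24
Z: 3·0+2·7+5·3 = 29 | 3·8+1·5 = 29
J: 3·0+2·2+5·1 = 9 | 3·2+1·3 = 9
gcd(3,2,5,3,1) = 1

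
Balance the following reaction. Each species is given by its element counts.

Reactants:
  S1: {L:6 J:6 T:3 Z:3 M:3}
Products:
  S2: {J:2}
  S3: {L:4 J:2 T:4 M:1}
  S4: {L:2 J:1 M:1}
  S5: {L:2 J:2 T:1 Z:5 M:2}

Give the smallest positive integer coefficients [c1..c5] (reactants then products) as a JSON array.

L: 5·6 = 30 | 6·0+3·4+6·2+3·2 = 30
J: 5·6 = 30 | 6·2+3·2+6·1+3·2 = 30
T: 5·3 = 15 | 6·0+3·4+6·0+3·1 = 15
Z: 5·3 = 15 | 6·0+3·0+6·0+3·5 = 15
M: 5·3 = 15 | 6·0+3·1+6·1+3·2 = 15
gcd(5,6,3,6,3) = 1

Coefficients: [5, 6, 3, 6, 3]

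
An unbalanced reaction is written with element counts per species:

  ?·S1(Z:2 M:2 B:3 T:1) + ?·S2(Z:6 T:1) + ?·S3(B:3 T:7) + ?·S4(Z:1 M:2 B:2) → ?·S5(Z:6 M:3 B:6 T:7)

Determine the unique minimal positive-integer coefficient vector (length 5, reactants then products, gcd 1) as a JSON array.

Coefficients: [3, 4, 5, 6, 6]

Z: 3·2+4·6+5·0+6·1 = 36 | 6·6 = 36
M: 3·2+4·0+5·0+6·2 = 18 | 6·3 = 18
B: 3·3+4·0+5·3+6·2 = 36 | 6·6 = 36
T: 3·1+4·1+5·7+6·0 = 42 | 6·7 = 42
gcd(3,4,5,6,6) = 1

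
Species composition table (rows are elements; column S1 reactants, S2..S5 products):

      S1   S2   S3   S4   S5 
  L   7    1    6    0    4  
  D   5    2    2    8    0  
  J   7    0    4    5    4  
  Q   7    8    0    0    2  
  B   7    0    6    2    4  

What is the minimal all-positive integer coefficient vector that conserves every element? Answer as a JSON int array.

Coefficients: [6, 4, 3, 2, 5]

L: 6·7 = 42 | 4·1+3·6+2·0+5·4 = 42
D: 6·5 = 30 | 4·2+3·2+2·8+5·0 = 30
J: 6·7 = 42 | 4·0+3·4+2·5+5·4 = 42
Q: 6·7 = 42 | 4·8+3·0+2·0+5·2 = 42
B: 6·7 = 42 | 4·0+3·6+2·2+5·4 = 42
gcd(6,4,3,2,5) = 1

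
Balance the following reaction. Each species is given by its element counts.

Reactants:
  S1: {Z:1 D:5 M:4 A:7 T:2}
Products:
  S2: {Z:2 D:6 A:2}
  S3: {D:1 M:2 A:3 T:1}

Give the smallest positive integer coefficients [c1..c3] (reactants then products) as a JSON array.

Z: 2·1 = 2 | 1·2+4·0 = 2
D: 2·5 = 10 | 1·6+4·1 = 10
M: 2·4 = 8 | 1·0+4·2 = 8
A: 2·7 = 14 | 1·2+4·3 = 14
T: 2·2 = 4 | 1·0+4·1 = 4
gcd(2,1,4) = 1

Coefficients: [2, 1, 4]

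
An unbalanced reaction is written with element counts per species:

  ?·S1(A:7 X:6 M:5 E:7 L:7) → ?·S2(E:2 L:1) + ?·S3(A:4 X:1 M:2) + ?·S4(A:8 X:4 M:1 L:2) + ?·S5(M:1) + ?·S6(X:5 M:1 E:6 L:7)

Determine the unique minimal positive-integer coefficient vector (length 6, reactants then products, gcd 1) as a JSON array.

Coefficients: [4, 5, 5, 1, 6, 3]

A: 4·7 = 28 | 5·0+5·4+1·8+6·0+3·0 = 28
X: 4·6 = 24 | 5·0+5·1+1·4+6·0+3·5 = 24
M: 4·5 = 20 | 5·0+5·2+1·1+6·1+3·1 = 20
E: 4·7 = 28 | 5·2+5·0+1·0+6·0+3·6 = 28
L: 4·7 = 28 | 5·1+5·0+1·2+6·0+3·7 = 28
gcd(4,5,5,1,6,3) = 1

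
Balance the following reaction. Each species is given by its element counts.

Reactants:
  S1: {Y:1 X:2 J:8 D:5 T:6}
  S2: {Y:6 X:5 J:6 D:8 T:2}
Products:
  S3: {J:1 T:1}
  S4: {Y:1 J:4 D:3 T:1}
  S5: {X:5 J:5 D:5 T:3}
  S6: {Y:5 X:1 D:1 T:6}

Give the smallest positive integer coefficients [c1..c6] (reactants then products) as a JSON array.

Coefficients: [3, 1, 4, 4, 2, 1]

Y: 3·1+1·6 = 9 | 4·0+4·1+2·0+1·5 = 9
X: 3·2+1·5 = 11 | 4·0+4·0+2·5+1·1 = 11
J: 3·8+1·6 = 30 | 4·1+4·4+2·5+1·0 = 30
D: 3·5+1·8 = 23 | 4·0+4·3+2·5+1·1 = 23
T: 3·6+1·2 = 20 | 4·1+4·1+2·3+1·6 = 20
gcd(3,1,4,4,2,1) = 1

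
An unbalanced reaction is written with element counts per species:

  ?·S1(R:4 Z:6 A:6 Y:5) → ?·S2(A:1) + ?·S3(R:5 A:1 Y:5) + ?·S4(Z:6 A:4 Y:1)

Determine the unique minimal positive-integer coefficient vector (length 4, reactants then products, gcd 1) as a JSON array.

Coefficients: [5, 6, 4, 5]

R: 5·4 = 20 | 6·0+4·5+5·0 = 20
Z: 5·6 = 30 | 6·0+4·0+5·6 = 30
A: 5·6 = 30 | 6·1+4·1+5·4 = 30
Y: 5·5 = 25 | 6·0+4·5+5·1 = 25
gcd(5,6,4,5) = 1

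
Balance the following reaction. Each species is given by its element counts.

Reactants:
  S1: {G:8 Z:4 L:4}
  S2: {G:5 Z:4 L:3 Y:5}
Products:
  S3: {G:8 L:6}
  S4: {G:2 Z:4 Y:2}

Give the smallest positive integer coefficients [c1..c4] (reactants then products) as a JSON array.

Coefficients: [3, 2, 3, 5]

G: 3·8+2·5 = 34 | 3·8+5·2 = 34
Z: 3·4+2·4 = 20 | 3·0+5·4 = 20
L: 3·4+2·3 = 18 | 3·6+5·0 = 18
Y: 3·0+2·5 = 10 | 3·0+5·2 = 10
gcd(3,2,3,5) = 1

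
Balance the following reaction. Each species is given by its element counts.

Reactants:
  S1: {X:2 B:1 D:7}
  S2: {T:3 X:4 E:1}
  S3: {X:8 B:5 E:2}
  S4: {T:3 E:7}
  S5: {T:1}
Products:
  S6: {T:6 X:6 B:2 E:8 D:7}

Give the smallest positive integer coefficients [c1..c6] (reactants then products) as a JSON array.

T: 5·0+3·3+1·0+5·3+6·1 = 30 | 5·6 = 30
X: 5·2+3·4+1·8+5·0+6·0 = 30 | 5·6 = 30
B: 5·1+3·0+1·5+5·0+6·0 = 10 | 5·2 = 10
E: 5·0+3·1+1·2+5·7+6·0 = 40 | 5·8 = 40
D: 5·7+3·0+1·0+5·0+6·0 = 35 | 5·7 = 35
gcd(5,3,1,5,6,5) = 1

Coefficients: [5, 3, 1, 5, 6, 5]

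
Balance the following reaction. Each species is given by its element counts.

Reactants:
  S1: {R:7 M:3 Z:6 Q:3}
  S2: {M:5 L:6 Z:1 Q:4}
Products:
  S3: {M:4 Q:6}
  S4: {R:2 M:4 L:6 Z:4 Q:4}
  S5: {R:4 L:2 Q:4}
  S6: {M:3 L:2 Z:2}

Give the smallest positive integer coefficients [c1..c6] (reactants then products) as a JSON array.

Coefficients: [2, 4, 1, 1, 3, 6]

R: 2·7+4·0 = 14 | 1·0+1·2+3·4+6·0 = 14
M: 2·3+4·5 = 26 | 1·4+1·4+3·0+6·3 = 26
L: 2·0+4·6 = 24 | 1·0+1·6+3·2+6·2 = 24
Z: 2·6+4·1 = 16 | 1·0+1·4+3·0+6·2 = 16
Q: 2·3+4·4 = 22 | 1·6+1·4+3·4+6·0 = 22
gcd(2,4,1,1,3,6) = 1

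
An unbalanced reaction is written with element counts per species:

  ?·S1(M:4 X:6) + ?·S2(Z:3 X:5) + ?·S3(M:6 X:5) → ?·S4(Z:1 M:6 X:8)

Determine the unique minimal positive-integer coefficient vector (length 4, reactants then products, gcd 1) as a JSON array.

Z: 3·0+2·3+4·0 = 6 | 6·1 = 6
M: 3·4+2·0+4·6 = 36 | 6·6 = 36
X: 3·6+2·5+4·5 = 48 | 6·8 = 48
gcd(3,2,4,6) = 1

Coefficients: [3, 2, 4, 6]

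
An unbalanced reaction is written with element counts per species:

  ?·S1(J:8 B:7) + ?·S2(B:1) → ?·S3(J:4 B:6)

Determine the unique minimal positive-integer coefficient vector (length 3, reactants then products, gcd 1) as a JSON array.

Coefficients: [1, 5, 2]

J: 1·8+5·0 = 8 | 2·4 = 8
B: 1·7+5·1 = 12 | 2·6 = 12
gcd(1,5,2) = 1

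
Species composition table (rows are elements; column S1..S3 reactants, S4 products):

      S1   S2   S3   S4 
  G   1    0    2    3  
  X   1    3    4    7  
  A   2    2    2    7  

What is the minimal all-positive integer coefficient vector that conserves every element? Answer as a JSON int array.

G: 4·1+2·0+1·2 = 6 | 2·3 = 6
X: 4·1+2·3+1·4 = 14 | 2·7 = 14
A: 4·2+2·2+1·2 = 14 | 2·7 = 14
gcd(4,2,1,2) = 1

Coefficients: [4, 2, 1, 2]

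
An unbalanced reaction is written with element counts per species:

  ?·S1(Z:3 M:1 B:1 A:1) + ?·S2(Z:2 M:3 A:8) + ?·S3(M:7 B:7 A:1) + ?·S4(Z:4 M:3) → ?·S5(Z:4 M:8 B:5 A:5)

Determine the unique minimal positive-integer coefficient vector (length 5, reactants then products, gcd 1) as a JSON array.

Z: 2·3+3·2+4·0+3·4 = 24 | 6·4 = 24
M: 2·1+3·3+4·7+3·3 = 48 | 6·8 = 48
B: 2·1+3·0+4·7+3·0 = 30 | 6·5 = 30
A: 2·1+3·8+4·1+3·0 = 30 | 6·5 = 30
gcd(2,3,4,3,6) = 1

Coefficients: [2, 3, 4, 3, 6]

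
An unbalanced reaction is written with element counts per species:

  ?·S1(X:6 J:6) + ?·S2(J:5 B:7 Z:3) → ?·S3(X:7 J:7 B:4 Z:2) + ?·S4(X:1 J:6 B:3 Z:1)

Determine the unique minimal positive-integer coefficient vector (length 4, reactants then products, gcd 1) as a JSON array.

Coefficients: [4, 3, 3, 3]

X: 4·6+3·0 = 24 | 3·7+3·1 = 24
J: 4·6+3·5 = 39 | 3·7+3·6 = 39
B: 4·0+3·7 = 21 | 3·4+3·3 = 21
Z: 4·0+3·3 = 9 | 3·2+3·1 = 9
gcd(4,3,3,3) = 1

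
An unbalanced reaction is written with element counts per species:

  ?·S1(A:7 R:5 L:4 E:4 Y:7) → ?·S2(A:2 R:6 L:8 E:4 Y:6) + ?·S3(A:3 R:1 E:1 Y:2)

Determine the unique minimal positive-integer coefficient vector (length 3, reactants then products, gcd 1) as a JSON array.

Coefficients: [2, 1, 4]

A: 2·7 = 14 | 1·2+4·3 = 14
R: 2·5 = 10 | 1·6+4·1 = 10
L: 2·4 = 8 | 1·8+4·0 = 8
E: 2·4 = 8 | 1·4+4·1 = 8
Y: 2·7 = 14 | 1·6+4·2 = 14
gcd(2,1,4) = 1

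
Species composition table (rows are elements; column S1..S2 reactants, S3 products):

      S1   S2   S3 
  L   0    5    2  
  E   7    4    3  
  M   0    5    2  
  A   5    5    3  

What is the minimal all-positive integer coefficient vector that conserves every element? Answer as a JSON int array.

Coefficients: [1, 2, 5]

L: 1·0+2·5 = 10 | 5·2 = 10
E: 1·7+2·4 = 15 | 5·3 = 15
M: 1·0+2·5 = 10 | 5·2 = 10
A: 1·5+2·5 = 15 | 5·3 = 15
gcd(1,2,5) = 1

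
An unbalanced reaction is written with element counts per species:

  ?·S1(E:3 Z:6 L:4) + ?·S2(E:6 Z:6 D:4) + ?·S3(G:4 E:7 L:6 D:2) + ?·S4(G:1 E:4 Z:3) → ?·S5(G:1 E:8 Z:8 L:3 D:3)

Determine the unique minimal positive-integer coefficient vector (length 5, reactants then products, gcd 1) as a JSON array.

Coefficients: [3, 4, 1, 2, 6]

G: 3·0+4·0+1·4+2·1 = 6 | 6·1 = 6
E: 3·3+4·6+1·7+2·4 = 48 | 6·8 = 48
Z: 3·6+4·6+1·0+2·3 = 48 | 6·8 = 48
L: 3·4+4·0+1·6+2·0 = 18 | 6·3 = 18
D: 3·0+4·4+1·2+2·0 = 18 | 6·3 = 18
gcd(3,4,1,2,6) = 1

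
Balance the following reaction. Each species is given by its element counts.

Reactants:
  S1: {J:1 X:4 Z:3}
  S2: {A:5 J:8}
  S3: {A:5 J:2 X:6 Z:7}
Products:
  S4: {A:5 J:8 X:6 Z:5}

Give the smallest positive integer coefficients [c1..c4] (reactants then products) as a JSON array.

Coefficients: [6, 4, 1, 5]

A: 6·0+4·5+1·5 = 25 | 5·5 = 25
J: 6·1+4·8+1·2 = 40 | 5·8 = 40
X: 6·4+4·0+1·6 = 30 | 5·6 = 30
Z: 6·3+4·0+1·7 = 25 | 5·5 = 25
gcd(6,4,1,5) = 1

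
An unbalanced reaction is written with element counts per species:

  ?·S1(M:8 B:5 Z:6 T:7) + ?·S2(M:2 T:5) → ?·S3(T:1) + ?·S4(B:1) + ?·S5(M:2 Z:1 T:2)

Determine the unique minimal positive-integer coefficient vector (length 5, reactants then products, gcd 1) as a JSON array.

M: 1·8+2·2 = 12 | 5·0+5·0+6·2 = 12
B: 1·5+2·0 = 5 | 5·0+5·1+6·0 = 5
Z: 1·6+2·0 = 6 | 5·0+5·0+6·1 = 6
T: 1·7+2·5 = 17 | 5·1+5·0+6·2 = 17
gcd(1,2,5,5,6) = 1

Coefficients: [1, 2, 5, 5, 6]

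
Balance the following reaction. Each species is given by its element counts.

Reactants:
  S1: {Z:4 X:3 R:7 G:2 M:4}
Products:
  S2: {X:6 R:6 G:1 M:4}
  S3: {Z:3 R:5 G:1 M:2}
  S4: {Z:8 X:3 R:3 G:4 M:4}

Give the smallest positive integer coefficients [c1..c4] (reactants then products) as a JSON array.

Coefficients: [5, 2, 4, 1]

Z: 5·4 = 20 | 2·0+4·3+1·8 = 20
X: 5·3 = 15 | 2·6+4·0+1·3 = 15
R: 5·7 = 35 | 2·6+4·5+1·3 = 35
G: 5·2 = 10 | 2·1+4·1+1·4 = 10
M: 5·4 = 20 | 2·4+4·2+1·4 = 20
gcd(5,2,4,1) = 1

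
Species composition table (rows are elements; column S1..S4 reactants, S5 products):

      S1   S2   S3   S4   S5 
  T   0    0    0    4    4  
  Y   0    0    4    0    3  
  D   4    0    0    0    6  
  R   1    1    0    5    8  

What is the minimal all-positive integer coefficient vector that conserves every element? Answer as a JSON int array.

T: 6·0+6·0+3·0+4·4 = 16 | 4·4 = 16
Y: 6·0+6·0+3·4+4·0 = 12 | 4·3 = 12
D: 6·4+6·0+3·0+4·0 = 24 | 4·6 = 24
R: 6·1+6·1+3·0+4·5 = 32 | 4·8 = 32
gcd(6,6,3,4,4) = 1

Coefficients: [6, 6, 3, 4, 4]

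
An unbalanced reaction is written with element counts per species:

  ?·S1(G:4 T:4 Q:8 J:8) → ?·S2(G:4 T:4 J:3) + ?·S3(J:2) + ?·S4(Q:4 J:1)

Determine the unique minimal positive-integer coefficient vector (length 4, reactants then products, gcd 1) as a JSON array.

Coefficients: [2, 2, 3, 4]

G: 2·4 = 8 | 2·4+3·0+4·0 = 8
T: 2·4 = 8 | 2·4+3·0+4·0 = 8
Q: 2·8 = 16 | 2·0+3·0+4·4 = 16
J: 2·8 = 16 | 2·3+3·2+4·1 = 16
gcd(2,2,3,4) = 1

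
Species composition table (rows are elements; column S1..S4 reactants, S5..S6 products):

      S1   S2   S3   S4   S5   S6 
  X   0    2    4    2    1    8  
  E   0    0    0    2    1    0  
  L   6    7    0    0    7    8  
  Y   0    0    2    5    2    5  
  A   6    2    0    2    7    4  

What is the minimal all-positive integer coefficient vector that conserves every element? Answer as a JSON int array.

X: 6·0+2·2+1·4+3·2 = 14 | 6·1+1·8 = 14
E: 6·0+2·0+1·0+3·2 = 6 | 6·1+1·0 = 6
L: 6·6+2·7+1·0+3·0 = 50 | 6·7+1·8 = 50
Y: 6·0+2·0+1·2+3·5 = 17 | 6·2+1·5 = 17
A: 6·6+2·2+1·0+3·2 = 46 | 6·7+1·4 = 46
gcd(6,2,1,3,6,1) = 1

Coefficients: [6, 2, 1, 3, 6, 1]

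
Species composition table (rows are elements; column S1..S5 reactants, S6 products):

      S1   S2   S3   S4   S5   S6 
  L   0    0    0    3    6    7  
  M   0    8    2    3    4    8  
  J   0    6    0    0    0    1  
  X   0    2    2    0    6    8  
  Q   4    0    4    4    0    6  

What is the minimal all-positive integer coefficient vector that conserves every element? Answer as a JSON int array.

L: 2·0+1·0+5·0+2·3+6·6 = 42 | 6·7 = 42
M: 2·0+1·8+5·2+2·3+6·4 = 48 | 6·8 = 48
J: 2·0+1·6+5·0+2·0+6·0 = 6 | 6·1 = 6
X: 2·0+1·2+5·2+2·0+6·6 = 48 | 6·8 = 48
Q: 2·4+1·0+5·4+2·4+6·0 = 36 | 6·6 = 36
gcd(2,1,5,2,6,6) = 1

Coefficients: [2, 1, 5, 2, 6, 6]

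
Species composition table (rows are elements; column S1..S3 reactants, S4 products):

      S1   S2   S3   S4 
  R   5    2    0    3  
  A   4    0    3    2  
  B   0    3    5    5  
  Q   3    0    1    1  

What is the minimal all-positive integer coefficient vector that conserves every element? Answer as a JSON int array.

Coefficients: [1, 5, 2, 5]

R: 1·5+5·2+2·0 = 15 | 5·3 = 15
A: 1·4+5·0+2·3 = 10 | 5·2 = 10
B: 1·0+5·3+2·5 = 25 | 5·5 = 25
Q: 1·3+5·0+2·1 = 5 | 5·1 = 5
gcd(1,5,2,5) = 1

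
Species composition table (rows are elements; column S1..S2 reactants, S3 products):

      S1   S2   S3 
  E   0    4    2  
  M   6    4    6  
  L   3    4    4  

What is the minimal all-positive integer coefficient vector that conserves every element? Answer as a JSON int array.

Coefficients: [4, 3, 6]

E: 4·0+3·4 = 12 | 6·2 = 12
M: 4·6+3·4 = 36 | 6·6 = 36
L: 4·3+3·4 = 24 | 6·4 = 24
gcd(4,3,6) = 1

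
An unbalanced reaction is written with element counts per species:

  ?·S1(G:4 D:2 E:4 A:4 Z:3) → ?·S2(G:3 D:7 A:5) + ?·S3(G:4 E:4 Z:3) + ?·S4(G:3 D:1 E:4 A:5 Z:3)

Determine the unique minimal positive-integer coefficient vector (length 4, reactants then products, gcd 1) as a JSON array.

Coefficients: [5, 1, 2, 3]

G: 5·4 = 20 | 1·3+2·4+3·3 = 20
D: 5·2 = 10 | 1·7+2·0+3·1 = 10
E: 5·4 = 20 | 1·0+2·4+3·4 = 20
A: 5·4 = 20 | 1·5+2·0+3·5 = 20
Z: 5·3 = 15 | 1·0+2·3+3·3 = 15
gcd(5,1,2,3) = 1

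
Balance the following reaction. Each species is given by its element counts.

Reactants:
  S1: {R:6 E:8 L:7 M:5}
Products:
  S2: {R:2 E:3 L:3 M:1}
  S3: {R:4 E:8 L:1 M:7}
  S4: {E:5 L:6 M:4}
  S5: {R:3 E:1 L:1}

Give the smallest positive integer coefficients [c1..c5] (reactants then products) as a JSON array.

Coefficients: [4, 1, 1, 3, 6]

R: 4·6 = 24 | 1·2+1·4+3·0+6·3 = 24
E: 4·8 = 32 | 1·3+1·8+3·5+6·1 = 32
L: 4·7 = 28 | 1·3+1·1+3·6+6·1 = 28
M: 4·5 = 20 | 1·1+1·7+3·4+6·0 = 20
gcd(4,1,1,3,6) = 1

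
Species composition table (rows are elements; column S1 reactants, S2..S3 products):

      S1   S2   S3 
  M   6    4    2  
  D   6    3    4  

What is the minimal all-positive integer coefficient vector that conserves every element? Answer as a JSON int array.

Coefficients: [5, 6, 3]

M: 5·6 = 30 | 6·4+3·2 = 30
D: 5·6 = 30 | 6·3+3·4 = 30
gcd(5,6,3) = 1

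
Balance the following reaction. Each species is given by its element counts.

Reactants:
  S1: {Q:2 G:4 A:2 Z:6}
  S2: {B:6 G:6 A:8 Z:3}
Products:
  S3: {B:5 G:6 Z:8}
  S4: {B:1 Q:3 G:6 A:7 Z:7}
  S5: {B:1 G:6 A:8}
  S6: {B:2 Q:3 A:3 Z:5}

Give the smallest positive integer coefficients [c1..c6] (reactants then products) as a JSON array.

Coefficients: [6, 4, 3, 2, 3, 2]

B: 6·0+4·6 = 24 | 3·5+2·1+3·1+2·2 = 24
Q: 6·2+4·0 = 12 | 3·0+2·3+3·0+2·3 = 12
G: 6·4+4·6 = 48 | 3·6+2·6+3·6+2·0 = 48
A: 6·2+4·8 = 44 | 3·0+2·7+3·8+2·3 = 44
Z: 6·6+4·3 = 48 | 3·8+2·7+3·0+2·5 = 48
gcd(6,4,3,2,3,2) = 1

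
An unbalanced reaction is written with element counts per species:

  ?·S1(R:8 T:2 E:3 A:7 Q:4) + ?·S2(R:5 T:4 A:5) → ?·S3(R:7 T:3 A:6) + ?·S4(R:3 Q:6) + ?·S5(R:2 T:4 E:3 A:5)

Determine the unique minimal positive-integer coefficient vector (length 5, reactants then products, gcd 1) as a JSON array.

R: 3·8+6·5 = 54 | 6·7+2·3+3·2 = 54
T: 3·2+6·4 = 30 | 6·3+2·0+3·4 = 30
E: 3·3+6·0 = 9 | 6·0+2·0+3·3 = 9
A: 3·7+6·5 = 51 | 6·6+2·0+3·5 = 51
Q: 3·4+6·0 = 12 | 6·0+2·6+3·0 = 12
gcd(3,6,6,2,3) = 1

Coefficients: [3, 6, 6, 2, 3]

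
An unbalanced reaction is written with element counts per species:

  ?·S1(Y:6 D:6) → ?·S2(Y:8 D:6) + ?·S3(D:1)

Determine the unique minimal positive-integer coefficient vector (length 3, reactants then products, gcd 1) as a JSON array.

Y: 4·6 = 24 | 3·8+6·0 = 24
D: 4·6 = 24 | 3·6+6·1 = 24
gcd(4,3,6) = 1

Coefficients: [4, 3, 6]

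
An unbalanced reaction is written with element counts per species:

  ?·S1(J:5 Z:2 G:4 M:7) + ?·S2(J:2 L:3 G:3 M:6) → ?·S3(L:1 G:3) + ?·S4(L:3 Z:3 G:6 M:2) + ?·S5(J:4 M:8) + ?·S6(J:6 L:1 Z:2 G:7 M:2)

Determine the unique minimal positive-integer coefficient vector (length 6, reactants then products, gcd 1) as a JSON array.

J: 4·5+3·2 = 26 | 2·0+2·0+5·4+1·6 = 26
L: 4·0+3·3 = 9 | 2·1+2·3+5·0+1·1 = 9
Z: 4·2+3·0 = 8 | 2·0+2·3+5·0+1·2 = 8
G: 4·4+3·3 = 25 | 2·3+2·6+5·0+1·7 = 25
M: 4·7+3·6 = 46 | 2·0+2·2+5·8+1·2 = 46
gcd(4,3,2,2,5,1) = 1

Coefficients: [4, 3, 2, 2, 5, 1]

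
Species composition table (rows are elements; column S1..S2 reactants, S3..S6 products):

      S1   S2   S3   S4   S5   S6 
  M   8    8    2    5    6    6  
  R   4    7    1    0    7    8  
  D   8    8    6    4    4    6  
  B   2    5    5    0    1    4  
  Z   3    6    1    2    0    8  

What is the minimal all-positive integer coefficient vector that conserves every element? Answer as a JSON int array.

Coefficients: [5, 4, 3, 6, 3, 3]

M: 5·8+4·8 = 72 | 3·2+6·5+3·6+3·6 = 72
R: 5·4+4·7 = 48 | 3·1+6·0+3·7+3·8 = 48
D: 5·8+4·8 = 72 | 3·6+6·4+3·4+3·6 = 72
B: 5·2+4·5 = 30 | 3·5+6·0+3·1+3·4 = 30
Z: 5·3+4·6 = 39 | 3·1+6·2+3·0+3·8 = 39
gcd(5,4,3,6,3,3) = 1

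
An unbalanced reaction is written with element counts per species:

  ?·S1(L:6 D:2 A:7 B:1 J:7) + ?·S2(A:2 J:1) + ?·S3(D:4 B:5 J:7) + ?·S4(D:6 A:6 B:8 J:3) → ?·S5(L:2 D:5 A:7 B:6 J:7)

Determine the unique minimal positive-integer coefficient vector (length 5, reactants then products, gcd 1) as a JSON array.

L: 2·6+5·0+2·0+3·0 = 12 | 6·2 = 12
D: 2·2+5·0+2·4+3·6 = 30 | 6·5 = 30
A: 2·7+5·2+2·0+3·6 = 42 | 6·7 = 42
B: 2·1+5·0+2·5+3·8 = 36 | 6·6 = 36
J: 2·7+5·1+2·7+3·3 = 42 | 6·7 = 42
gcd(2,5,2,3,6) = 1

Coefficients: [2, 5, 2, 3, 6]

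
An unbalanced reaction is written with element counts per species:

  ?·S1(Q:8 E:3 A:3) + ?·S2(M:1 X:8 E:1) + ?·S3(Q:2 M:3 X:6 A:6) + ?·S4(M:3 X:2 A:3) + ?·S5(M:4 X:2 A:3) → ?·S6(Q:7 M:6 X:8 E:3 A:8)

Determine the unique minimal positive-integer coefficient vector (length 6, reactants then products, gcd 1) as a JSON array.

Coefficients: [5, 3, 1, 6, 3, 6]

Q: 5·8+3·0+1·2+6·0+3·0 = 42 | 6·7 = 42
M: 5·0+3·1+1·3+6·3+3·4 = 36 | 6·6 = 36
X: 5·0+3·8+1·6+6·2+3·2 = 48 | 6·8 = 48
E: 5·3+3·1+1·0+6·0+3·0 = 18 | 6·3 = 18
A: 5·3+3·0+1·6+6·3+3·3 = 48 | 6·8 = 48
gcd(5,3,1,6,3,6) = 1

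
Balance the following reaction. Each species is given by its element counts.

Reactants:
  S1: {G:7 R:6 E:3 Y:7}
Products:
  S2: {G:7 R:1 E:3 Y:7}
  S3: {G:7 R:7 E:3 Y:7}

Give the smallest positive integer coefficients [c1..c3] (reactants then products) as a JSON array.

G: 6·7 = 42 | 1·7+5·7 = 42
R: 6·6 = 36 | 1·1+5·7 = 36
E: 6·3 = 18 | 1·3+5·3 = 18
Y: 6·7 = 42 | 1·7+5·7 = 42
gcd(6,1,5) = 1

Coefficients: [6, 1, 5]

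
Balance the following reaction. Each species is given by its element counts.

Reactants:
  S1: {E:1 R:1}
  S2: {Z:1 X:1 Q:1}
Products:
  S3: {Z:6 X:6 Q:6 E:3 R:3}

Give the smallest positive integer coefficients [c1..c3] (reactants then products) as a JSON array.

Coefficients: [3, 6, 1]

Z: 3·0+6·1 = 6 | 1·6 = 6
X: 3·0+6·1 = 6 | 1·6 = 6
Q: 3·0+6·1 = 6 | 1·6 = 6
E: 3·1+6·0 = 3 | 1·3 = 3
R: 3·1+6·0 = 3 | 1·3 = 3
gcd(3,6,1) = 1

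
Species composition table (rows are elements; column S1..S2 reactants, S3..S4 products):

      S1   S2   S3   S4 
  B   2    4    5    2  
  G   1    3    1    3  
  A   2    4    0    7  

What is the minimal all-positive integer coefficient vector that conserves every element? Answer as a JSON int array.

Coefficients: [5, 1, 2, 2]

B: 5·2+1·4 = 14 | 2·5+2·2 = 14
G: 5·1+1·3 = 8 | 2·1+2·3 = 8
A: 5·2+1·4 = 14 | 2·0+2·7 = 14
gcd(5,1,2,2) = 1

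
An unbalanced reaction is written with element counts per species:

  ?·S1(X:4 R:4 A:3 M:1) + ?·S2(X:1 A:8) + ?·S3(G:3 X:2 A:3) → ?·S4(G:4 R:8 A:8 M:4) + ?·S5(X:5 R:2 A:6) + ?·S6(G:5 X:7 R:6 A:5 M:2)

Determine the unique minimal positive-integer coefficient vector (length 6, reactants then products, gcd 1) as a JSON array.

Coefficients: [6, 2, 3, 1, 5, 1]

G: 6·0+2·0+3·3 = 9 | 1·4+5·0+1·5 = 9
X: 6·4+2·1+3·2 = 32 | 1·0+5·5+1·7 = 32
R: 6·4+2·0+3·0 = 24 | 1·8+5·2+1·6 = 24
A: 6·3+2·8+3·3 = 43 | 1·8+5·6+1·5 = 43
M: 6·1+2·0+3·0 = 6 | 1·4+5·0+1·2 = 6
gcd(6,2,3,1,5,1) = 1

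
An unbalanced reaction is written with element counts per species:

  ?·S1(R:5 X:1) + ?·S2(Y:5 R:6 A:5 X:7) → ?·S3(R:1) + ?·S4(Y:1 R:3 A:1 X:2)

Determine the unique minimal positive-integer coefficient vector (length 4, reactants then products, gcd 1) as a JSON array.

Y: 3·0+1·5 = 5 | 6·0+5·1 = 5
R: 3·5+1·6 = 21 | 6·1+5·3 = 21
A: 3·0+1·5 = 5 | 6·0+5·1 = 5
X: 3·1+1·7 = 10 | 6·0+5·2 = 10
gcd(3,1,6,5) = 1

Coefficients: [3, 1, 6, 5]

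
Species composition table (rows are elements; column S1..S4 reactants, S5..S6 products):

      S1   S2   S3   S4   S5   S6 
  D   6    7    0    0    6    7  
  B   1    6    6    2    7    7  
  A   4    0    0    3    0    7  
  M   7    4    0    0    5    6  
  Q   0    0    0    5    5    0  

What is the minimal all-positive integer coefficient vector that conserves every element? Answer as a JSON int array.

Coefficients: [6, 6, 5, 6, 6, 6]

D: 6·6+6·7+5·0+6·0 = 78 | 6·6+6·7 = 78
B: 6·1+6·6+5·6+6·2 = 84 | 6·7+6·7 = 84
A: 6·4+6·0+5·0+6·3 = 42 | 6·0+6·7 = 42
M: 6·7+6·4+5·0+6·0 = 66 | 6·5+6·6 = 66
Q: 6·0+6·0+5·0+6·5 = 30 | 6·5+6·0 = 30
gcd(6,6,5,6,6,6) = 1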